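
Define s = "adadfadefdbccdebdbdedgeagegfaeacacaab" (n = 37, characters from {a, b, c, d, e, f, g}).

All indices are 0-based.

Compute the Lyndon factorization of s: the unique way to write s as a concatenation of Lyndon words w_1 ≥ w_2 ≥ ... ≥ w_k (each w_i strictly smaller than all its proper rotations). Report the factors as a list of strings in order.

emit factor 1: 'adadfadefdbccdebdbdedgeagegfae' (i=0, period=30)
emit factor 2: 'ac' (i=30, period=2)
emit factor 3: 'ac' (i=32, period=2)
emit factor 4: 'aab' (i=34, period=3)

["adadfadefdbccdebdbdedgeagegfae", "ac", "ac", "aab"]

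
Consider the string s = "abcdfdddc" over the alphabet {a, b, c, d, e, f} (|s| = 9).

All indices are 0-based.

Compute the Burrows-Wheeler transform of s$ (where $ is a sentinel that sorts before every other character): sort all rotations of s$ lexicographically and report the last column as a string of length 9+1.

rank  rotation    last
    0  $abcdfdddc  c
    1  abcdfdddc$  $
    2  bcdfdddc$a  a
    3  c$abcdfddd  d
    4  cdfdddc$ab  b
    5  dc$abcdfdd  d
    6  ddc$abcdfd  d
    7  dddc$abcdf  f
    8  dfdddc$abc  c
    9  fdddc$abcd  d

c$adbddfcd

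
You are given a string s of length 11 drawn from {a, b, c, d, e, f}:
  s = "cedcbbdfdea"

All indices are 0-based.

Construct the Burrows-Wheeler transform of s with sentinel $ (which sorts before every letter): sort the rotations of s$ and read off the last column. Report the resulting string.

aecbd$efbdcd

rank  rotation      last
    0  $cedcbbdfdea  a
    1  a$cedcbbdfde  e
    2  bbdfdea$cedc  c
    3  bdfdea$cedcb  b
    4  cbbdfdea$ced  d
    5  cedcbbdfdea$  $
    6  dcbbdfdea$ce  e
    7  dea$cedcbbdf  f
    8  dfdea$cedcbb  b
    9  ea$cedcbbdfd  d
   10  edcbbdfdea$c  c
   11  fdea$cedcbbd  d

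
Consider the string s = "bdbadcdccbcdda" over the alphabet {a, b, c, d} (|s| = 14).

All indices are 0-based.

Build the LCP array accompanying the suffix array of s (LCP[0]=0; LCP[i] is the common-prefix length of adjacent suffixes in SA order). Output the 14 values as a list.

[0, 1, 0, 1, 1, 0, 1, 1, 2, 0, 1, 1, 2, 1]

rank→(start, suffix):
  0 → (13, 'a')
  1 → (3, 'adcdccbcdda')
  2 → (2, 'badcdccbcdda')
  3 → (9, 'bcdda')
  4 → (0, 'bdbadcdccbcdda')
  5 → (8, 'cbcdda')
  6 → (7, 'ccbcdda')
  7 → (5, 'cdccbcdda')
  8 → (10, 'cdda')
  9 → (12, 'da')
  10 → (1, 'dbadcdccbcdda')
  11 → (6, 'dccbcdda')
  12 → (4, 'dcdccbcdda')
  13 → (11, 'dda')

SA = [13, 3, 2, 9, 0, 8, 7, 5, 10, 12, 1, 6, 4, 11]
[i] adj suffixes → lcp
  [1] 13/3 → 1 ('a')
  [2] 3/2 → 0 ('')
  [3] 2/9 → 1 ('b')
  [4] 9/0 → 1 ('b')
  [5] 0/8 → 0 ('')
  [6] 8/7 → 1 ('c')
  [7] 7/5 → 1 ('c')
  [8] 5/10 → 2 ('cd')
  [9] 10/12 → 0 ('')
  [10] 12/1 → 1 ('d')
  [11] 1/6 → 1 ('d')
  [12] 6/4 → 2 ('dc')
  [13] 4/11 → 1 ('d')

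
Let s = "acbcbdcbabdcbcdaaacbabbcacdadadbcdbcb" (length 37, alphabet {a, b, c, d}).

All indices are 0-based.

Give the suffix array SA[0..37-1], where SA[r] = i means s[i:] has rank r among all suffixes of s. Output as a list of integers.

[15, 16, 20, 8, 17, 0, 24, 27, 29, 36, 19, 7, 21, 22, 34, 2, 12, 31, 4, 9, 23, 35, 18, 6, 1, 11, 3, 13, 25, 32, 14, 26, 28, 33, 30, 5, 10]

sorted suffixes:
  #0 SA[0]=15  'aaacbabbcacdadadbcdbcb'
  #1 SA[1]=16  'aacbabbcacdadadbcdbcb'
  #2 SA[2]=20  'abbcacdadadbcdbcb'
  #3 SA[3]=8  'abdcbcdaaacbabbcacdadadbcdbcb'
  #4 SA[4]=17  'acbabbcacdadadbcdbcb'
  #5 SA[5]=0  'acbcbdcbabdcbcdaaacbabbcacdadadbcdbcb'
  #6 SA[6]=24  'acdadadbcdbcb'
  #7 SA[7]=27  'adadbcdbcb'
  #8 SA[8]=29  'adbcdbcb'
  #9 SA[9]=36  'b'
  #10 SA[10]=19  'babbcacdadadbcdbcb'
  #11 SA[11]=7  'babdcbcdaaacbabbcacdadadbcdbcb'
  #12 SA[12]=21  'bbcacdadadbcdbcb'
  #13 SA[13]=22  'bcacdadadbcdbcb'
  #14 SA[14]=34  'bcb'
  #15 SA[15]=2  'bcbdcbabdcbcdaaacbabbcacdadadbcdbcb'
  #16 SA[16]=12  'bcdaaacbabbcacdadadbcdbcb'
  #17 SA[17]=31  'bcdbcb'
  #18 SA[18]=4  'bdcbabdcbcdaaacbabbcacdadadbcdbcb'
  #19 SA[19]=9  'bdcbcdaaacbabbcacdadadbcdbcb'
  #20 SA[20]=23  'cacdadadbcdbcb'
  #21 SA[21]=35  'cb'
  #22 SA[22]=18  'cbabbcacdadadbcdbcb'
  #23 SA[23]=6  'cbabdcbcdaaacbabbcacdadadbcdbcb'
  #24 SA[24]=1  'cbcbdcbabdcbcdaaacbabbcacdadadbcdbcb'
  #25 SA[25]=11  'cbcdaaacbabbcacdadadbcdbcb'
  #26 SA[26]=3  'cbdcbabdcbcdaaacbabbcacdadadbcdbcb'
  #27 SA[27]=13  'cdaaacbabbcacdadadbcdbcb'
  #28 SA[28]=25  'cdadadbcdbcb'
  #29 SA[29]=32  'cdbcb'
  #30 SA[30]=14  'daaacbabbcacdadadbcdbcb'
  #31 SA[31]=26  'dadadbcdbcb'
  #32 SA[32]=28  'dadbcdbcb'
  #33 SA[33]=33  'dbcb'
  #34 SA[34]=30  'dbcdbcb'
  #35 SA[35]=5  'dcbabdcbcdaaacbabbcacdadadbcdbcb'
  #36 SA[36]=10  'dcbcdaaacbabbcacdadadbcdbcb'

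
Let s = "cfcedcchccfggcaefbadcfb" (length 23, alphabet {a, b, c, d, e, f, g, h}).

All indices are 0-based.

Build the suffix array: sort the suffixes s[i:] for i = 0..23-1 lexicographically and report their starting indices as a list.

rank→(start, suffix):
  0 → (18, 'adcfb')
  1 → (14, 'aefbadcfb')
  2 → (22, 'b')
  3 → (17, 'badcfb')
  4 → (13, 'caefbadcfb')
  5 → (8, 'ccfggcaefbadcfb')
  6 → (5, 'cchccfggcaefbadcfb')
  7 → (2, 'cedcchccfggcaefbadcfb')
  8 → (20, 'cfb')
  9 → (0, 'cfcedcchccfggcaefbadcfb')
  10 → (9, 'cfggcaefbadcfb')
  11 → (6, 'chccfggcaefbadcfb')
  12 → (4, 'dcchccfggcaefbadcfb')
  13 → (19, 'dcfb')
  14 → (3, 'edcchccfggcaefbadcfb')
  15 → (15, 'efbadcfb')
  16 → (21, 'fb')
  17 → (16, 'fbadcfb')
  18 → (1, 'fcedcchccfggcaefbadcfb')
  19 → (10, 'fggcaefbadcfb')
  20 → (12, 'gcaefbadcfb')
  21 → (11, 'ggcaefbadcfb')
  22 → (7, 'hccfggcaefbadcfb')

[18, 14, 22, 17, 13, 8, 5, 2, 20, 0, 9, 6, 4, 19, 3, 15, 21, 16, 1, 10, 12, 11, 7]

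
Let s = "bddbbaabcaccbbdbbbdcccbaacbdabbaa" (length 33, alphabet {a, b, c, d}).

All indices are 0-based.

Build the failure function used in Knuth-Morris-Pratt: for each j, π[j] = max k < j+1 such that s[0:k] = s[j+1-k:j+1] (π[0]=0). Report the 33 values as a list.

[0, 0, 0, 1, 1, 0, 0, 1, 0, 0, 0, 0, 1, 1, 2, 1, 1, 1, 2, 0, 0, 0, 1, 0, 0, 0, 1, 2, 0, 1, 1, 0, 0]

π[0] = 0
j=1 s[j]='d': π[1]=0 (border '')
j=2 s[j]='d': π[2]=0 (border '')
j=3 s[j]='b': π[3]=1 (border 'b')
j=4 s[j]='b': k: 1→0; π[4]=1 (border 'b')
j=5 s[j]='a': k: 1→0; π[5]=0 (border '')
j=6 s[j]='a': π[6]=0 (border '')
j=7 s[j]='b': π[7]=1 (border 'b')
j=8 s[j]='c': k: 1→0; π[8]=0 (border '')
j=9 s[j]='a': π[9]=0 (border '')
j=10 s[j]='c': π[10]=0 (border '')
j=11 s[j]='c': π[11]=0 (border '')
j=12 s[j]='b': π[12]=1 (border 'b')
j=13 s[j]='b': k: 1→0; π[13]=1 (border 'b')
j=14 s[j]='d': π[14]=2 (border 'bd')
j=15 s[j]='b': k: 2→0; π[15]=1 (border 'b')
j=16 s[j]='b': k: 1→0; π[16]=1 (border 'b')
j=17 s[j]='b': k: 1→0; π[17]=1 (border 'b')
j=18 s[j]='d': π[18]=2 (border 'bd')
j=19 s[j]='c': k: 2→0; π[19]=0 (border '')
j=20 s[j]='c': π[20]=0 (border '')
j=21 s[j]='c': π[21]=0 (border '')
j=22 s[j]='b': π[22]=1 (border 'b')
j=23 s[j]='a': k: 1→0; π[23]=0 (border '')
j=24 s[j]='a': π[24]=0 (border '')
j=25 s[j]='c': π[25]=0 (border '')
j=26 s[j]='b': π[26]=1 (border 'b')
j=27 s[j]='d': π[27]=2 (border 'bd')
j=28 s[j]='a': k: 2→0; π[28]=0 (border '')
j=29 s[j]='b': π[29]=1 (border 'b')
j=30 s[j]='b': k: 1→0; π[30]=1 (border 'b')
j=31 s[j]='a': k: 1→0; π[31]=0 (border '')
j=32 s[j]='a': π[32]=0 (border '')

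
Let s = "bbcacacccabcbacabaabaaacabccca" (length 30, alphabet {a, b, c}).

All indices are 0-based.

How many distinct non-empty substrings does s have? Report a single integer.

404

rank | idx | suffix
   0 |  29 | a
   1 |  20 | aaacabccca
   2 |  17 | aabaaacabccca
   3 |  21 | aacabccca
   4 |  18 | abaaacabccca
   5 |  15 | abaabaaacabccca
   6 |   9 | abcbacabaabaaacabccca
   7 |  24 | abccca
   8 |  13 | acabaabaaacabccca
   9 |  22 | acabccca
  10 |   3 | acacccabcbacabaabaaacabccca
  11 |   5 | acccabcbacabaabaaacabccca
  12 |  19 | baaacabccca
  13 |  16 | baabaaacabccca
  14 |  12 | bacabaabaaacabccca
  15 |   0 | bbcacacccabcbacabaabaaacabccca
  16 |   1 | bcacacccabcbacabaabaaacabccca
  17 |  10 | bcbacabaabaaacabccca
  18 |  25 | bccca
  19 |  28 | ca
  20 |  14 | cabaabaaacabccca
  21 |   8 | cabcbacabaabaaacabccca
  22 |  23 | cabccca
  23 |   2 | cacacccabcbacabaabaaacabccca
  24 |   4 | cacccabcbacabaabaaacabccca
  25 |  11 | cbacabaabaaacabccca
  26 |  27 | cca
  27 |   7 | ccabcbacabaabaaacabccca
  28 |  26 | ccca
  29 |   6 | cccabcbacabaabaaacabccca

SA = [29, 20, 17, 21, 18, 15, 9, 24, 13, 22, 3, 5, 19, 16, 12, 0, 1, 10, 25, 28, 14, 8, 23, 2, 4, 11, 27, 7, 26, 6]
rank  pair      lcp
   1  s[29:],s[20:]  1  'a'
   2  s[20:],s[17:]  2  'aa'
   3  s[17:],s[21:]  2  'aa'
   4  s[21:],s[18:]  1  'a'
   5  s[18:],s[15:]  4  'abaa'
   6  s[15:],s[9:]  2  'ab'
   7  s[9:],s[24:]  3  'abc'
   8  s[24:],s[13:]  1  'a'
   9  s[13:],s[22:]  4  'acab'
  10  s[22:],s[3:]  3  'aca'
  11  s[3:],s[5:]  2  'ac'
  12  s[5:],s[19:]  0  ''
  13  s[19:],s[16:]  3  'baa'
  14  s[16:],s[12:]  2  'ba'
  15  s[12:],s[0:]  1  'b'
  16  s[0:],s[1:]  1  'b'
  17  s[1:],s[10:]  2  'bc'
  18  s[10:],s[25:]  2  'bc'
  19  s[25:],s[28:]  0  ''
  20  s[28:],s[14:]  2  'ca'
  21  s[14:],s[8:]  3  'cab'
  22  s[8:],s[23:]  4  'cabc'
  23  s[23:],s[2:]  2  'ca'
  24  s[2:],s[4:]  3  'cac'
  25  s[4:],s[11:]  1  'c'
  26  s[11:],s[27:]  1  'c'
  27  s[27:],s[7:]  3  'cca'
  28  s[7:],s[26:]  2  'cc'
  29  s[26:],s[6:]  4  'ccca'

n(n+1)/2 = 30·31/2 = 465
Σ LCP = 0 + 1 + 2 + 2 + 1 + 4 + 2 + 3 + 1 + 4 + 3 + 2 + 0 + 3 + 2 + 1 + 1 + 2 + 2 + 0 + 2 + 3 + 4 + 2 + 3 + 1 + 1 + 3 + 2 + 4 = 61
distinct = 465 − 61 = 404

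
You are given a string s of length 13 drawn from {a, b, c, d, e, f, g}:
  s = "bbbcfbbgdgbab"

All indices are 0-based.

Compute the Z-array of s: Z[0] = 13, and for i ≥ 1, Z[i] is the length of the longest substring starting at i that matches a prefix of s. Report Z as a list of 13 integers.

[13, 2, 1, 0, 0, 2, 1, 0, 0, 0, 1, 0, 1]

Z[0]=13
i=1: i≥r, start 0; Z[1]=2 extend→box=[1,3)
i=2: min(r-i=1, Z[1]=2)=1; Z[2]=1
i=3: i≥r, start 0; Z[3]=0
i=4: i≥r, start 0; Z[4]=0
i=5: i≥r, start 0; Z[5]=2 extend→box=[5,7)
i=6: min(r-i=1, Z[1]=2)=1; Z[6]=1
i=7: i≥r, start 0; Z[7]=0
i=8: i≥r, start 0; Z[8]=0
i=9: i≥r, start 0; Z[9]=0
i=10: i≥r, start 0; Z[10]=1 extend→box=[10,11)
i=11: i≥r, start 0; Z[11]=0
i=12: i≥r, start 0; Z[12]=1 extend→box=[12,13)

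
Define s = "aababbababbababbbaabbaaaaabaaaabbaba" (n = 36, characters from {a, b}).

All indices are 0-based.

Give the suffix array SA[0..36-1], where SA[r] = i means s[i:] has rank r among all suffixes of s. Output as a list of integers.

[35, 21, 22, 27, 23, 28, 24, 0, 17, 29, 33, 25, 1, 6, 11, 18, 30, 3, 8, 13, 34, 20, 26, 16, 32, 5, 10, 2, 7, 12, 19, 15, 31, 4, 9, 14]

sorted suffixes:
  #0 SA[0]=35  'a'
  #1 SA[1]=21  'aaaaabaaaabbaba'
  #2 SA[2]=22  'aaaabaaaabbaba'
  #3 SA[3]=27  'aaaabbaba'
  #4 SA[4]=23  'aaabaaaabbaba'
  #5 SA[5]=28  'aaabbaba'
  #6 SA[6]=24  'aabaaaabbaba'
  #7 SA[7]=0  'aababbababbababbbaabbaaaaabaaaabbaba'
  #8 SA[8]=17  'aabbaaaaabaaaabbaba'
  #9 SA[9]=29  'aabbaba'
  #10 SA[10]=33  'aba'
  #11 SA[11]=25  'abaaaabbaba'
  #12 SA[12]=1  'ababbababbababbbaabbaaaaabaaaabbaba'
  #13 SA[13]=6  'ababbababbbaabbaaaaabaaaabbaba'
  #14 SA[14]=11  'ababbbaabbaaaaabaaaabbaba'
  #15 SA[15]=18  'abbaaaaabaaaabbaba'
  #16 SA[16]=30  'abbaba'
  #17 SA[17]=3  'abbababbababbbaabbaaaaabaaaabbaba'
  #18 SA[18]=8  'abbababbbaabbaaaaabaaaabbaba'
  #19 SA[19]=13  'abbbaabbaaaaabaaaabbaba'
  #20 SA[20]=34  'ba'
  #21 SA[21]=20  'baaaaabaaaabbaba'
  #22 SA[22]=26  'baaaabbaba'
  #23 SA[23]=16  'baabbaaaaabaaaabbaba'
  #24 SA[24]=32  'baba'
  #25 SA[25]=5  'bababbababbbaabbaaaaabaaaabbaba'
  #26 SA[26]=10  'bababbbaabbaaaaabaaaabbaba'
  #27 SA[27]=2  'babbababbababbbaabbaaaaabaaaabbaba'
  #28 SA[28]=7  'babbababbbaabbaaaaabaaaabbaba'
  #29 SA[29]=12  'babbbaabbaaaaabaaaabbaba'
  #30 SA[30]=19  'bbaaaaabaaaabbaba'
  #31 SA[31]=15  'bbaabbaaaaabaaaabbaba'
  #32 SA[32]=31  'bbaba'
  #33 SA[33]=4  'bbababbababbbaabbaaaaabaaaabbaba'
  #34 SA[34]=9  'bbababbbaabbaaaaabaaaabbaba'
  #35 SA[35]=14  'bbbaabbaaaaabaaaabbaba'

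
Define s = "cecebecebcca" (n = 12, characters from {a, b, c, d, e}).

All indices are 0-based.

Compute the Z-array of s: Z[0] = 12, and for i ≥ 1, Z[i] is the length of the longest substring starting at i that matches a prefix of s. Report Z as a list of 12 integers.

Z[0]=12
i=1: fresh scan; Z[1]=0
i=2: fresh scan; Z[2]=2 extend→box=[2,4)
i=3: min(r-i=1, Z[1]=0)=0; Z[3]=0
i=4: fresh scan; Z[4]=0
i=5: fresh scan; Z[5]=0
i=6: fresh scan; Z[6]=2 extend→box=[6,8)
i=7: min(r-i=1, Z[1]=0)=0; Z[7]=0
i=8: fresh scan; Z[8]=0
i=9: fresh scan; Z[9]=1 extend→box=[9,10)
i=10: fresh scan; Z[10]=1 extend→box=[10,11)
i=11: fresh scan; Z[11]=0

[12, 0, 2, 0, 0, 0, 2, 0, 0, 1, 1, 0]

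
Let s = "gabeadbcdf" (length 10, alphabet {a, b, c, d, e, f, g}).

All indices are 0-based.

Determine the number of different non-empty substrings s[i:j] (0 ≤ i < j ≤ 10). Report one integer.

sorted suffixes:
  #0 SA[0]=1  'abeadbcdf'
  #1 SA[1]=4  'adbcdf'
  #2 SA[2]=6  'bcdf'
  #3 SA[3]=2  'beadbcdf'
  #4 SA[4]=7  'cdf'
  #5 SA[5]=5  'dbcdf'
  #6 SA[6]=8  'df'
  #7 SA[7]=3  'eadbcdf'
  #8 SA[8]=9  'f'
  #9 SA[9]=0  'gabeadbcdf'

SA = [1, 4, 6, 2, 7, 5, 8, 3, 9, 0]
rank  pair      lcp
   1  s[1:],s[4:]  1  'a'
   2  s[4:],s[6:]  0  ''
   3  s[6:],s[2:]  1  'b'
   4  s[2:],s[7:]  0  ''
   5  s[7:],s[5:]  0  ''
   6  s[5:],s[8:]  1  'd'
   7  s[8:],s[3:]  0  ''
   8  s[3:],s[9:]  0  ''
   9  s[9:],s[0:]  0  ''

n(n+1)/2 = 10·11/2 = 55
Σ LCP = 0 + 1 + 0 + 1 + 0 + 0 + 1 + 0 + 0 + 0 = 3
distinct = 55 − 3 = 52

52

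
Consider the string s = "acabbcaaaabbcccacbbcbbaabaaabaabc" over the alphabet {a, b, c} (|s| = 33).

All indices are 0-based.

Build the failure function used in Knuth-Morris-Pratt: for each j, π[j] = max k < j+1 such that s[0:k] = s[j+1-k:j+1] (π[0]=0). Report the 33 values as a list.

π[0] = 0
j=1 s[j]='c': π[1]=0 (border '')
j=2 s[j]='a': π[2]=1 (border 'a')
j=3 s[j]='b': k: 1→0; π[3]=0 (border '')
j=4 s[j]='b': π[4]=0 (border '')
j=5 s[j]='c': π[5]=0 (border '')
j=6 s[j]='a': π[6]=1 (border 'a')
j=7 s[j]='a': k: 1→0; π[7]=1 (border 'a')
j=8 s[j]='a': k: 1→0; π[8]=1 (border 'a')
j=9 s[j]='a': k: 1→0; π[9]=1 (border 'a')
j=10 s[j]='b': k: 1→0; π[10]=0 (border '')
j=11 s[j]='b': π[11]=0 (border '')
j=12 s[j]='c': π[12]=0 (border '')
j=13 s[j]='c': π[13]=0 (border '')
j=14 s[j]='c': π[14]=0 (border '')
j=15 s[j]='a': π[15]=1 (border 'a')
j=16 s[j]='c': π[16]=2 (border 'ac')
j=17 s[j]='b': k: 2→0; π[17]=0 (border '')
j=18 s[j]='b': π[18]=0 (border '')
j=19 s[j]='c': π[19]=0 (border '')
j=20 s[j]='b': π[20]=0 (border '')
j=21 s[j]='b': π[21]=0 (border '')
j=22 s[j]='a': π[22]=1 (border 'a')
j=23 s[j]='a': k: 1→0; π[23]=1 (border 'a')
j=24 s[j]='b': k: 1→0; π[24]=0 (border '')
j=25 s[j]='a': π[25]=1 (border 'a')
j=26 s[j]='a': k: 1→0; π[26]=1 (border 'a')
j=27 s[j]='a': k: 1→0; π[27]=1 (border 'a')
j=28 s[j]='b': k: 1→0; π[28]=0 (border '')
j=29 s[j]='a': π[29]=1 (border 'a')
j=30 s[j]='a': k: 1→0; π[30]=1 (border 'a')
j=31 s[j]='b': k: 1→0; π[31]=0 (border '')
j=32 s[j]='c': π[32]=0 (border '')

[0, 0, 1, 0, 0, 0, 1, 1, 1, 1, 0, 0, 0, 0, 0, 1, 2, 0, 0, 0, 0, 0, 1, 1, 0, 1, 1, 1, 0, 1, 1, 0, 0]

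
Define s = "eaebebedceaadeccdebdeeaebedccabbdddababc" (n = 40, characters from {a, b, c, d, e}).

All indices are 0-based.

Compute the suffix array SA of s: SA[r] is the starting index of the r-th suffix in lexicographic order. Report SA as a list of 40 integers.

rank→(start, suffix):
  0 → (10, 'aadeccdebdeeaebedccabbdddababc')
  1 → (35, 'ababc')
  2 → (29, 'abbdddababc')
  3 → (37, 'abc')
  4 → (11, 'adeccdebdeeaebedccabbdddababc')
  5 → (1, 'aebebedceaadeccdebdeeaebedccabbdddababc')
  6 → (22, 'aebedccabbdddababc')
  7 → (36, 'babc')
  8 → (30, 'bbdddababc')
  9 → (38, 'bc')
  10 → (31, 'bdddababc')
  11 → (18, 'bdeeaebedccabbdddababc')
  12 → (3, 'bebedceaadeccdebdeeaebedccabbdddababc')
  13 → (24, 'bedccabbdddababc')
  14 → (5, 'bedceaadeccdebdeeaebedccabbdddababc')
  15 → (39, 'c')
  16 → (28, 'cabbdddababc')
  17 → (27, 'ccabbdddababc')
  18 → (14, 'ccdebdeeaebedccabbdddababc')
  19 → (15, 'cdebdeeaebedccabbdddababc')
  20 → (8, 'ceaadeccdebdeeaebedccabbdddababc')
  21 → (34, 'dababc')
  22 → (26, 'dccabbdddababc')
  23 → (7, 'dceaadeccdebdeeaebedccabbdddababc')
  24 → (33, 'ddababc')
  25 → (32, 'dddababc')
  26 → (16, 'debdeeaebedccabbdddababc')
  27 → (12, 'deccdebdeeaebedccabbdddababc')
  28 → (19, 'deeaebedccabbdddababc')
  29 → (9, 'eaadeccdebdeeaebedccabbdddababc')
  30 → (0, 'eaebebedceaadeccdebdeeaebedccabbdddababc')
  31 → (21, 'eaebedccabbdddababc')
  32 → (17, 'ebdeeaebedccabbdddababc')
  33 → (2, 'ebebedceaadeccdebdeeaebedccabbdddababc')
  34 → (23, 'ebedccabbdddababc')
  35 → (4, 'ebedceaadeccdebdeeaebedccabbdddababc')
  36 → (13, 'eccdebdeeaebedccabbdddababc')
  37 → (25, 'edccabbdddababc')
  38 → (6, 'edceaadeccdebdeeaebedccabbdddababc')
  39 → (20, 'eeaebedccabbdddababc')

[10, 35, 29, 37, 11, 1, 22, 36, 30, 38, 31, 18, 3, 24, 5, 39, 28, 27, 14, 15, 8, 34, 26, 7, 33, 32, 16, 12, 19, 9, 0, 21, 17, 2, 23, 4, 13, 25, 6, 20]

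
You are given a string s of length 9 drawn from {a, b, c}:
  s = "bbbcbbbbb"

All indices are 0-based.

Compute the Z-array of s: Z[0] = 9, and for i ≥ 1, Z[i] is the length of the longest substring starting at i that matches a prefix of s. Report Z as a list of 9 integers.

Z[0]=9
i=1: outside box; Z[1]=2 extend→box=[1,3)
i=2: min(r-i=1, Z[1]=2)=1; Z[2]=1
i=3: outside box; Z[3]=0
i=4: outside box; Z[4]=3 extend→box=[4,7)
i=5: min(r-i=2, Z[1]=2)=2; Z[5]=3 extend→box=[5,8)
i=6: min(r-i=2, Z[1]=2)=2; Z[6]=3 extend→box=[6,9)
i=7: min(r-i=2, Z[1]=2)=2; Z[7]=2
i=8: min(r-i=1, Z[2]=1)=1; Z[8]=1

[9, 2, 1, 0, 3, 3, 3, 2, 1]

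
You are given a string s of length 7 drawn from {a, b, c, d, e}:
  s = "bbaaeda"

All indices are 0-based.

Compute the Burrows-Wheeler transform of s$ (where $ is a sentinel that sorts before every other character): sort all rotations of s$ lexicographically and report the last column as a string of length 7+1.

adbab$ea

rank  rotation  last
    0  $bbaaeda  a
    1  a$bbaaed  d
    2  aaeda$bb  b
    3  aeda$bba  a
    4  baaeda$b  b
    5  bbaaeda$  $
    6  da$bbaae  e
    7  eda$bbaa  a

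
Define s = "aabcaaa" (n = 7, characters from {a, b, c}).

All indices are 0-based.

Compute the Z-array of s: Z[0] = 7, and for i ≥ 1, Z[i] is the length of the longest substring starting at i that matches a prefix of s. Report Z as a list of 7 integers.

[7, 1, 0, 0, 2, 2, 1]

Z[0]=7
i=1: i≥r, start 0; Z[1]=1 scan→box=[1,2)
i=2: i≥r, start 0; Z[2]=0
i=3: i≥r, start 0; Z[3]=0
i=4: i≥r, start 0; Z[4]=2 scan→box=[4,6)
i=5: min(r-i=1, Z[1]=1)=1; Z[5]=2 scan→box=[5,7)
i=6: min(r-i=1, Z[1]=1)=1; Z[6]=1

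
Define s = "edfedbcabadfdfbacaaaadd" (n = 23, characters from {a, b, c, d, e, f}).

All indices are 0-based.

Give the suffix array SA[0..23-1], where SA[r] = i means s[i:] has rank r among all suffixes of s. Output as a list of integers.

rank→(start, suffix):
  0 → (17, 'aaaadd')
  1 → (18, 'aaadd')
  2 → (19, 'aadd')
  3 → (7, 'abadfdfbacaaaadd')
  4 → (15, 'acaaaadd')
  5 → (20, 'add')
  6 → (9, 'adfdfbacaaaadd')
  7 → (14, 'bacaaaadd')
  8 → (8, 'badfdfbacaaaadd')
  9 → (5, 'bcabadfdfbacaaaadd')
  10 → (16, 'caaaadd')
  11 → (6, 'cabadfdfbacaaaadd')
  12 → (22, 'd')
  13 → (4, 'dbcabadfdfbacaaaadd')
  14 → (21, 'dd')
  15 → (12, 'dfbacaaaadd')
  16 → (10, 'dfdfbacaaaadd')
  17 → (1, 'dfedbcabadfdfbacaaaadd')
  18 → (3, 'edbcabadfdfbacaaaadd')
  19 → (0, 'edfedbcabadfdfbacaaaadd')
  20 → (13, 'fbacaaaadd')
  21 → (11, 'fdfbacaaaadd')
  22 → (2, 'fedbcabadfdfbacaaaadd')

[17, 18, 19, 7, 15, 20, 9, 14, 8, 5, 16, 6, 22, 4, 21, 12, 10, 1, 3, 0, 13, 11, 2]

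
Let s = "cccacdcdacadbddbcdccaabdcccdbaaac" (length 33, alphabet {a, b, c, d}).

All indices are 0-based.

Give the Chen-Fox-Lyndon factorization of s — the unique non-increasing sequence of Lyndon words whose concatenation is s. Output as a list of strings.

["c", "c", "c", "acdcd", "acadbddbcdcc", "aabdcccdb", "aaac"]

emit factor 1: 'c' (i=0, period=1)
emit factor 2: 'c' (i=1, period=1)
emit factor 3: 'c' (i=2, period=1)
emit factor 4: 'acdcd' (i=3, period=5)
emit factor 5: 'acadbddbcdcc' (i=8, period=12)
emit factor 6: 'aabdcccdb' (i=20, period=9)
emit factor 7: 'aaac' (i=29, period=4)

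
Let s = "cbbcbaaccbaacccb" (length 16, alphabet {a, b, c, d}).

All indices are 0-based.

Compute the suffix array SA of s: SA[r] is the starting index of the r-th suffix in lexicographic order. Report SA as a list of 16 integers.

[5, 10, 6, 11, 15, 4, 9, 1, 2, 14, 3, 8, 0, 13, 7, 12]

sorted suffixes:
  #0 SA[0]=5  'aaccbaacccb'
  #1 SA[1]=10  'aacccb'
  #2 SA[2]=6  'accbaacccb'
  #3 SA[3]=11  'acccb'
  #4 SA[4]=15  'b'
  #5 SA[5]=4  'baaccbaacccb'
  #6 SA[6]=9  'baacccb'
  #7 SA[7]=1  'bbcbaaccbaacccb'
  #8 SA[8]=2  'bcbaaccbaacccb'
  #9 SA[9]=14  'cb'
  #10 SA[10]=3  'cbaaccbaacccb'
  #11 SA[11]=8  'cbaacccb'
  #12 SA[12]=0  'cbbcbaaccbaacccb'
  #13 SA[13]=13  'ccb'
  #14 SA[14]=7  'ccbaacccb'
  #15 SA[15]=12  'cccb'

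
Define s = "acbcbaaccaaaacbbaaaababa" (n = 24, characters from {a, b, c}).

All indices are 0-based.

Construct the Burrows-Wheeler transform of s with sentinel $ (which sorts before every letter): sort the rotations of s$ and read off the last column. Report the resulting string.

abbcaaaabbaa$aabcacccbaaa

rank  rotation                   last
    0  $acbcbaaccaaaacbbaaaababa  a
    1  a$acbcbaaccaaaacbbaaaabab  b
    2  aaaababa$acbcbaaccaaaacbb  b
    3  aaaacbbaaaababa$acbcbaacc  c
    4  aaababa$acbcbaaccaaaacbba  a
    5  aaacbbaaaababa$acbcbaacca  a
    6  aababa$acbcbaaccaaaacbbaa  a
    7  aacbbaaaababa$acbcbaaccaa  a
    8  aaccaaaacbbaaaababa$acbcb  b
    9  aba$acbcbaaccaaaacbbaaaab  b
   10  ababa$acbcbaaccaaaacbbaaa  a
   11  acbbaaaababa$acbcbaaccaaa  a
   12  acbcbaaccaaaacbbaaaababa$  $
   13  accaaaacbbaaaababa$acbcba  a
   14  ba$acbcbaaccaaaacbbaaaaba  a
   15  baaaababa$acbcbaaccaaaacb  b
   16  baaccaaaacbbaaaababa$acbc  c
   17  baba$acbcbaaccaaaacbbaaaa  a
   18  bbaaaababa$acbcbaaccaaaac  c
   19  bcbaaccaaaacbbaaaababa$ac  c
   20  caaaacbbaaaababa$acbcbaac  c
   21  cbaaccaaaacbbaaaababa$acb  b
   22  cbbaaaababa$acbcbaaccaaaa  a
   23  cbcbaaccaaaacbbaaaababa$a  a
   24  ccaaaacbbaaaababa$acbcbaa  a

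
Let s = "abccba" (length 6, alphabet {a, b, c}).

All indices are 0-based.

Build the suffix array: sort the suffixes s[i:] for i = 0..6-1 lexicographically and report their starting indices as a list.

rank→(start, suffix):
  0 → (5, 'a')
  1 → (0, 'abccba')
  2 → (4, 'ba')
  3 → (1, 'bccba')
  4 → (3, 'cba')
  5 → (2, 'ccba')

[5, 0, 4, 1, 3, 2]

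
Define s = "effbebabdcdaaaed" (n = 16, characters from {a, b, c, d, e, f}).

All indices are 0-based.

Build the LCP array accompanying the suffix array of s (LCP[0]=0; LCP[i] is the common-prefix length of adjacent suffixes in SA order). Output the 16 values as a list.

[0, 2, 1, 1, 0, 1, 1, 0, 0, 1, 1, 0, 1, 1, 0, 1]

rank | idx | suffix
   0 |  11 | aaaed
   1 |  12 | aaed
   2 |   6 | abdcdaaaed
   3 |  13 | aed
   4 |   5 | babdcdaaaed
   5 |   7 | bdcdaaaed
   6 |   3 | bebabdcdaaaed
   7 |   9 | cdaaaed
   8 |  15 | d
   9 |  10 | daaaed
  10 |   8 | dcdaaaed
  11 |   4 | ebabdcdaaaed
  12 |  14 | ed
  13 |   0 | effbebabdcdaaaed
  14 |   2 | fbebabdcdaaaed
  15 |   1 | ffbebabdcdaaaed

SA = [11, 12, 6, 13, 5, 7, 3, 9, 15, 10, 8, 4, 14, 0, 2, 1]
[i] adj suffixes → lcp
  [1] 11/12 → 2 ('aa')
  [2] 12/6 → 1 ('a')
  [3] 6/13 → 1 ('a')
  [4] 13/5 → 0 ('')
  [5] 5/7 → 1 ('b')
  [6] 7/3 → 1 ('b')
  [7] 3/9 → 0 ('')
  [8] 9/15 → 0 ('')
  [9] 15/10 → 1 ('d')
  [10] 10/8 → 1 ('d')
  [11] 8/4 → 0 ('')
  [12] 4/14 → 1 ('e')
  [13] 14/0 → 1 ('e')
  [14] 0/2 → 0 ('')
  [15] 2/1 → 1 ('f')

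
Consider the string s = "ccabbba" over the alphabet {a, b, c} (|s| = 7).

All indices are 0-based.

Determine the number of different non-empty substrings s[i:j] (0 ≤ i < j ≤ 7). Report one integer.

23

rank | idx | suffix
   0 |   6 | a
   1 |   2 | abbba
   2 |   5 | ba
   3 |   4 | bba
   4 |   3 | bbba
   5 |   1 | cabbba
   6 |   0 | ccabbba

SA = [6, 2, 5, 4, 3, 1, 0]
rank  pair      lcp
   1  s[6:],s[2:]  1  'a'
   2  s[2:],s[5:]  0  ''
   3  s[5:],s[4:]  1  'b'
   4  s[4:],s[3:]  2  'bb'
   5  s[3:],s[1:]  0  ''
   6  s[1:],s[0:]  1  'c'

n(n+1)/2 = 7·8/2 = 28
Σ LCP = 0 + 1 + 0 + 1 + 2 + 0 + 1 = 5
distinct = 28 − 5 = 23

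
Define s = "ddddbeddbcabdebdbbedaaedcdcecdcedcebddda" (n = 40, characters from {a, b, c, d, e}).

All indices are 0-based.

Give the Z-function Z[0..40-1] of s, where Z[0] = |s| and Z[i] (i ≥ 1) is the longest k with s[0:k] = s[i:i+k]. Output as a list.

Z[0]=40
i=1: outside box; Z[1]=3 scan→box=[1,4)
i=2: min(r-i=2, Z[1]=3)=2; Z[2]=2
i=3: min(r-i=1, Z[2]=2)=1; Z[3]=1
i=4: outside box; Z[4]=0
i=5: outside box; Z[5]=0
i=6: outside box; Z[6]=2 scan→box=[6,8)
i=7: min(r-i=1, Z[1]=3)=1; Z[7]=1
i=8: outside box; Z[8]=0
i=9: outside box; Z[9]=0
i=10: outside box; Z[10]=0
i=11: outside box; Z[11]=0
i=12: outside box; Z[12]=1 scan→box=[12,13)
i=13: outside box; Z[13]=0
i=14: outside box; Z[14]=0
i=15: outside box; Z[15]=1 scan→box=[15,16)
i=16: outside box; Z[16]=0
i=17: outside box; Z[17]=0
i=18: outside box; Z[18]=0
i=19: outside box; Z[19]=1 scan→box=[19,20)
i=20: outside box; Z[20]=0
i=21: outside box; Z[21]=0
i=22: outside box; Z[22]=0
i=23: outside box; Z[23]=1 scan→box=[23,24)
i=24: outside box; Z[24]=0
i=25: outside box; Z[25]=1 scan→box=[25,26)
i=26: outside box; Z[26]=0
i=27: outside box; Z[27]=0
i=28: outside box; Z[28]=0
i=29: outside box; Z[29]=1 scan→box=[29,30)
i=30: outside box; Z[30]=0
i=31: outside box; Z[31]=0
i=32: outside box; Z[32]=1 scan→box=[32,33)
i=33: outside box; Z[33]=0
i=34: outside box; Z[34]=0
i=35: outside box; Z[35]=0
i=36: outside box; Z[36]=3 scan→box=[36,39)
i=37: min(r-i=2, Z[1]=3)=2; Z[37]=2
i=38: min(r-i=1, Z[2]=2)=1; Z[38]=1
i=39: outside box; Z[39]=0

[40, 3, 2, 1, 0, 0, 2, 1, 0, 0, 0, 0, 1, 0, 0, 1, 0, 0, 0, 1, 0, 0, 0, 1, 0, 1, 0, 0, 0, 1, 0, 0, 1, 0, 0, 0, 3, 2, 1, 0]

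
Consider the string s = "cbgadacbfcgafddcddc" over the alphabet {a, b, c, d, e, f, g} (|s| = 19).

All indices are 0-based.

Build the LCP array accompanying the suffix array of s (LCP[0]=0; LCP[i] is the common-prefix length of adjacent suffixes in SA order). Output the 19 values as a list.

rank | idx | suffix
   0 |   5 | acbfcgafddcddc
   1 |   3 | adacbfcgafddcddc
   2 |  11 | afddcddc
   3 |   7 | bfcgafddcddc
   4 |   1 | bgadacbfcgafddcddc
   5 |  18 | c
   6 |   6 | cbfcgafddcddc
   7 |   0 | cbgadacbfcgafddcddc
   8 |  15 | cddc
   9 |   9 | cgafddcddc
  10 |   4 | dacbfcgafddcddc
  11 |  17 | dc
  12 |  14 | dcddc
  13 |  16 | ddc
  14 |  13 | ddcddc
  15 |   8 | fcgafddcddc
  16 |  12 | fddcddc
  17 |   2 | gadacbfcgafddcddc
  18 |  10 | gafddcddc

SA = [5, 3, 11, 7, 1, 18, 6, 0, 15, 9, 4, 17, 14, 16, 13, 8, 12, 2, 10]
rank  pair      lcp
   1  s[5:],s[3:]  1  'a'
   2  s[3:],s[11:]  1  'a'
   3  s[11:],s[7:]  0  ''
   4  s[7:],s[1:]  1  'b'
   5  s[1:],s[18:]  0  ''
   6  s[18:],s[6:]  1  'c'
   7  s[6:],s[0:]  2  'cb'
   8  s[0:],s[15:]  1  'c'
   9  s[15:],s[9:]  1  'c'
  10  s[9:],s[4:]  0  ''
  11  s[4:],s[17:]  1  'd'
  12  s[17:],s[14:]  2  'dc'
  13  s[14:],s[16:]  1  'd'
  14  s[16:],s[13:]  3  'ddc'
  15  s[13:],s[8:]  0  ''
  16  s[8:],s[12:]  1  'f'
  17  s[12:],s[2:]  0  ''
  18  s[2:],s[10:]  2  'ga'

[0, 1, 1, 0, 1, 0, 1, 2, 1, 1, 0, 1, 2, 1, 3, 0, 1, 0, 2]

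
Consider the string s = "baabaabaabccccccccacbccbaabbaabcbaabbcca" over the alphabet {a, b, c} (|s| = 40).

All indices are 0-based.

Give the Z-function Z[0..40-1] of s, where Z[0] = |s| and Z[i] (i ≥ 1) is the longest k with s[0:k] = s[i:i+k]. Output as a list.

Z[0]=40
i=1: outside box; Z[1]=0
i=2: outside box; Z[2]=0
i=3: outside box; Z[3]=7 extend→box=[3,10)
i=4: min(r-i=6, Z[1]=0)=0; Z[4]=0
i=5: min(r-i=5, Z[2]=0)=0; Z[5]=0
i=6: min(r-i=4, Z[3]=7)=4; Z[6]=4
i=7: min(r-i=3, Z[4]=0)=0; Z[7]=0
i=8: min(r-i=2, Z[5]=0)=0; Z[8]=0
i=9: min(r-i=1, Z[6]=4)=1; Z[9]=1
i=10: outside box; Z[10]=0
i=11: outside box; Z[11]=0
i=12: outside box; Z[12]=0
i=13: outside box; Z[13]=0
i=14: outside box; Z[14]=0
i=15: outside box; Z[15]=0
i=16: outside box; Z[16]=0
i=17: outside box; Z[17]=0
i=18: outside box; Z[18]=0
i=19: outside box; Z[19]=0
i=20: outside box; Z[20]=1 extend→box=[20,21)
i=21: outside box; Z[21]=0
i=22: outside box; Z[22]=0
i=23: outside box; Z[23]=4 extend→box=[23,27)
i=24: min(r-i=3, Z[1]=0)=0; Z[24]=0
i=25: min(r-i=2, Z[2]=0)=0; Z[25]=0
i=26: min(r-i=1, Z[3]=7)=1; Z[26]=1
i=27: outside box; Z[27]=4 extend→box=[27,31)
i=28: min(r-i=3, Z[1]=0)=0; Z[28]=0
i=29: min(r-i=2, Z[2]=0)=0; Z[29]=0
i=30: min(r-i=1, Z[3]=7)=1; Z[30]=1
i=31: outside box; Z[31]=0
i=32: outside box; Z[32]=4 extend→box=[32,36)
i=33: min(r-i=3, Z[1]=0)=0; Z[33]=0
i=34: min(r-i=2, Z[2]=0)=0; Z[34]=0
i=35: min(r-i=1, Z[3]=7)=1; Z[35]=1
i=36: outside box; Z[36]=1 extend→box=[36,37)
i=37: outside box; Z[37]=0
i=38: outside box; Z[38]=0
i=39: outside box; Z[39]=0

[40, 0, 0, 7, 0, 0, 4, 0, 0, 1, 0, 0, 0, 0, 0, 0, 0, 0, 0, 0, 1, 0, 0, 4, 0, 0, 1, 4, 0, 0, 1, 0, 4, 0, 0, 1, 1, 0, 0, 0]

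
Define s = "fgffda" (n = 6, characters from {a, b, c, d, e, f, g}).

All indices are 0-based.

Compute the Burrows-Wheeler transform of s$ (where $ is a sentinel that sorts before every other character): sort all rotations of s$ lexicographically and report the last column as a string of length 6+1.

rank  rotation last
    0  $fgffda  a
    1  a$fgffd  d
    2  da$fgff  f
    3  fda$fgf  f
    4  ffda$fg  g
    5  fgffda$  $
    6  gffda$f  f

adffg$f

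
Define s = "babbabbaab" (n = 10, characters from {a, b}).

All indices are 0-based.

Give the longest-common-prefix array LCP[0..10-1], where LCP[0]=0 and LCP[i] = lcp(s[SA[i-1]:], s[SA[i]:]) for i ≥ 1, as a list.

[0, 1, 2, 4, 0, 1, 2, 5, 1, 3]

sorted suffixes:
  #0 SA[0]=7  'aab'
  #1 SA[1]=8  'ab'
  #2 SA[2]=4  'abbaab'
  #3 SA[3]=1  'abbabbaab'
  #4 SA[4]=9  'b'
  #5 SA[5]=6  'baab'
  #6 SA[6]=3  'babbaab'
  #7 SA[7]=0  'babbabbaab'
  #8 SA[8]=5  'bbaab'
  #9 SA[9]=2  'bbabbaab'

SA = [7, 8, 4, 1, 9, 6, 3, 0, 5, 2]
[i] adj suffixes → lcp
  [1] 7/8 → 1 ('a')
  [2] 8/4 → 2 ('ab')
  [3] 4/1 → 4 ('abba')
  [4] 1/9 → 0 ('')
  [5] 9/6 → 1 ('b')
  [6] 6/3 → 2 ('ba')
  [7] 3/0 → 5 ('babba')
  [8] 0/5 → 1 ('b')
  [9] 5/2 → 3 ('bba')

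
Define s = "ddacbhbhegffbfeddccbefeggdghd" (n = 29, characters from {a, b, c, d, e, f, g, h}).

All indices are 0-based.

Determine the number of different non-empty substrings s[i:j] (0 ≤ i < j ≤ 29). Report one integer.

sorted suffixes:
  #0 SA[0]=2  'acbhbhegffbfeddccbefeggdghd'
  #1 SA[1]=19  'befeggdghd'
  #2 SA[2]=12  'bfeddccbefeggdghd'
  #3 SA[3]=4  'bhbhegffbfeddccbefeggdghd'
  #4 SA[4]=6  'bhegffbfeddccbefeggdghd'
  #5 SA[5]=18  'cbefeggdghd'
  #6 SA[6]=3  'cbhbhegffbfeddccbefeggdghd'
  #7 SA[7]=17  'ccbefeggdghd'
  #8 SA[8]=28  'd'
  #9 SA[9]=1  'dacbhbhegffbfeddccbefeggdghd'
  #10 SA[10]=16  'dccbefeggdghd'
  #11 SA[11]=0  'ddacbhbhegffbfeddccbefeggdghd'
  #12 SA[12]=15  'ddccbefeggdghd'
  #13 SA[13]=25  'dghd'
  #14 SA[14]=14  'eddccbefeggdghd'
  #15 SA[15]=20  'efeggdghd'
  #16 SA[16]=8  'egffbfeddccbefeggdghd'
  #17 SA[17]=22  'eggdghd'
  #18 SA[18]=11  'fbfeddccbefeggdghd'
  #19 SA[19]=13  'feddccbefeggdghd'
  #20 SA[20]=21  'feggdghd'
  #21 SA[21]=10  'ffbfeddccbefeggdghd'
  #22 SA[22]=24  'gdghd'
  #23 SA[23]=9  'gffbfeddccbefeggdghd'
  #24 SA[24]=23  'ggdghd'
  #25 SA[25]=26  'ghd'
  #26 SA[26]=5  'hbhegffbfeddccbefeggdghd'
  #27 SA[27]=27  'hd'
  #28 SA[28]=7  'hegffbfeddccbefeggdghd'

SA = [2, 19, 12, 4, 6, 18, 3, 17, 28, 1, 16, 0, 15, 25, 14, 20, 8, 22, 11, 13, 21, 10, 24, 9, 23, 26, 5, 27, 7]
i: (SA[i-1],SA[i]) lcp shared
  1: (2,19) 0 ''
  2: (19,12) 1 'b'
  3: (12,4) 1 'b'
  4: (4,6) 2 'bh'
  5: (6,18) 0 ''
  6: (18,3) 2 'cb'
  7: (3,17) 1 'c'
  8: (17,28) 0 ''
  9: (28,1) 1 'd'
  10: (1,16) 1 'd'
  11: (16,0) 1 'd'
  12: (0,15) 2 'dd'
  13: (15,25) 1 'd'
  14: (25,14) 0 ''
  15: (14,20) 1 'e'
  16: (20,8) 1 'e'
  17: (8,22) 2 'eg'
  18: (22,11) 0 ''
  19: (11,13) 1 'f'
  20: (13,21) 2 'fe'
  21: (21,10) 1 'f'
  22: (10,24) 0 ''
  23: (24,9) 1 'g'
  24: (9,23) 1 'g'
  25: (23,26) 1 'g'
  26: (26,5) 0 ''
  27: (5,27) 1 'h'
  28: (27,7) 1 'h'

n(n+1)/2 = 29·30/2 = 435
Σ LCP = 0 + 0 + 1 + 1 + 2 + 0 + 2 + 1 + 0 + 1 + 1 + 1 + 2 + 1 + 0 + 1 + 1 + 2 + 0 + 1 + 2 + 1 + 0 + 1 + 1 + 1 + 0 + 1 + 1 = 26
distinct = 435 − 26 = 409

409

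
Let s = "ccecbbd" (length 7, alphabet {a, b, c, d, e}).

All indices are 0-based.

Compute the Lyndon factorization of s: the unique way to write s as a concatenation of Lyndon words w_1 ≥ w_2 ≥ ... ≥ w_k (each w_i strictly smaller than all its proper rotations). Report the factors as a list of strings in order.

emit factor 1: 'cce' (i=0, period=3)
emit factor 2: 'c' (i=3, period=1)
emit factor 3: 'bbd' (i=4, period=3)

["cce", "c", "bbd"]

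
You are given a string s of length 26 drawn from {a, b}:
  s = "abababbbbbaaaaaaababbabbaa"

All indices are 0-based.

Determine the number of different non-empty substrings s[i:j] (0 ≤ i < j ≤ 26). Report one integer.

275

rank→(start, suffix):
  0 → (25, 'a')
  1 → (24, 'aa')
  2 → (10, 'aaaaaaababbabbaa')
  3 → (11, 'aaaaaababbabbaa')
  4 → (12, 'aaaaababbabbaa')
  5 → (13, 'aaaababbabbaa')
  6 → (14, 'aaababbabbaa')
  7 → (15, 'aababbabbaa')
  8 → (0, 'abababbbbbaaaaaaababbabbaa')
  9 → (16, 'ababbabbaa')
  10 → (2, 'ababbbbbaaaaaaababbabbaa')
  11 → (21, 'abbaa')
  12 → (18, 'abbabbaa')
  13 → (4, 'abbbbbaaaaaaababbabbaa')
  14 → (23, 'baa')
  15 → (9, 'baaaaaaababbabbaa')
  16 → (1, 'bababbbbbaaaaaaababbabbaa')
  17 → (20, 'babbaa')
  18 → (17, 'babbabbaa')
  19 → (3, 'babbbbbaaaaaaababbabbaa')
  20 → (22, 'bbaa')
  21 → (8, 'bbaaaaaaababbabbaa')
  22 → (19, 'bbabbaa')
  23 → (7, 'bbbaaaaaaababbabbaa')
  24 → (6, 'bbbbaaaaaaababbabbaa')
  25 → (5, 'bbbbbaaaaaaababbabbaa')

SA = [25, 24, 10, 11, 12, 13, 14, 15, 0, 16, 2, 21, 18, 4, 23, 9, 1, 20, 17, 3, 22, 8, 19, 7, 6, 5]
i: (SA[i-1],SA[i]) lcp shared
  1: (25,24) 1 'a'
  2: (24,10) 2 'aa'
  3: (10,11) 6 'aaaaaa'
  4: (11,12) 5 'aaaaa'
  5: (12,13) 4 'aaaa'
  6: (13,14) 3 'aaa'
  7: (14,15) 2 'aa'
  8: (15,0) 1 'a'
  9: (0,16) 4 'abab'
  10: (16,2) 5 'ababb'
  11: (2,21) 2 'ab'
  12: (21,18) 4 'abba'
  13: (18,4) 3 'abb'
  14: (4,23) 0 ''
  15: (23,9) 3 'baa'
  16: (9,1) 2 'ba'
  17: (1,20) 3 'bab'
  18: (20,17) 5 'babba'
  19: (17,3) 4 'babb'
  20: (3,22) 1 'b'
  21: (22,8) 4 'bbaa'
  22: (8,19) 3 'bba'
  23: (19,7) 2 'bb'
  24: (7,6) 3 'bbb'
  25: (6,5) 4 'bbbb'

n(n+1)/2 = 26·27/2 = 351
Σ LCP = 0 + 1 + 2 + 6 + 5 + 4 + 3 + 2 + 1 + 4 + 5 + 2 + 4 + 3 + 0 + 3 + 2 + 3 + 5 + 4 + 1 + 4 + 3 + 2 + 3 + 4 = 76
distinct = 351 − 76 = 275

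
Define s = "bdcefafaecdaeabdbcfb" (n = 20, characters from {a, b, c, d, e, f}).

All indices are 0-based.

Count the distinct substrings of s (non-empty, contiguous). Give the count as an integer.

rank→(start, suffix):
  0 → (13, 'abdbcfb')
  1 → (11, 'aeabdbcfb')
  2 → (7, 'aecdaeabdbcfb')
  3 → (5, 'afaecdaeabdbcfb')
  4 → (19, 'b')
  5 → (16, 'bcfb')
  6 → (14, 'bdbcfb')
  7 → (0, 'bdcefafaecdaeabdbcfb')
  8 → (9, 'cdaeabdbcfb')
  9 → (2, 'cefafaecdaeabdbcfb')
  10 → (17, 'cfb')
  11 → (10, 'daeabdbcfb')
  12 → (15, 'dbcfb')
  13 → (1, 'dcefafaecdaeabdbcfb')
  14 → (12, 'eabdbcfb')
  15 → (8, 'ecdaeabdbcfb')
  16 → (3, 'efafaecdaeabdbcfb')
  17 → (6, 'faecdaeabdbcfb')
  18 → (4, 'fafaecdaeabdbcfb')
  19 → (18, 'fb')

SA = [13, 11, 7, 5, 19, 16, 14, 0, 9, 2, 17, 10, 15, 1, 12, 8, 3, 6, 4, 18]
i: (SA[i-1],SA[i]) lcp shared
  1: (13,11) 1 'a'
  2: (11,7) 2 'ae'
  3: (7,5) 1 'a'
  4: (5,19) 0 ''
  5: (19,16) 1 'b'
  6: (16,14) 1 'b'
  7: (14,0) 2 'bd'
  8: (0,9) 0 ''
  9: (9,2) 1 'c'
  10: (2,17) 1 'c'
  11: (17,10) 0 ''
  12: (10,15) 1 'd'
  13: (15,1) 1 'd'
  14: (1,12) 0 ''
  15: (12,8) 1 'e'
  16: (8,3) 1 'e'
  17: (3,6) 0 ''
  18: (6,4) 2 'fa'
  19: (4,18) 1 'f'

n(n+1)/2 = 20·21/2 = 210
Σ LCP = 0 + 1 + 2 + 1 + 0 + 1 + 1 + 2 + 0 + 1 + 1 + 0 + 1 + 1 + 0 + 1 + 1 + 0 + 2 + 1 = 17
distinct = 210 − 17 = 193

193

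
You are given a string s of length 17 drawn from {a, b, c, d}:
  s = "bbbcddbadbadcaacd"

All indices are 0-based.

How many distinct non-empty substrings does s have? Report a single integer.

sorted suffixes:
  #0 SA[0]=13  'aacd'
  #1 SA[1]=14  'acd'
  #2 SA[2]=7  'adbadcaacd'
  #3 SA[3]=10  'adcaacd'
  #4 SA[4]=6  'badbadcaacd'
  #5 SA[5]=9  'badcaacd'
  #6 SA[6]=0  'bbbcddbadbadcaacd'
  #7 SA[7]=1  'bbcddbadbadcaacd'
  #8 SA[8]=2  'bcddbadbadcaacd'
  #9 SA[9]=12  'caacd'
  #10 SA[10]=15  'cd'
  #11 SA[11]=3  'cddbadbadcaacd'
  #12 SA[12]=16  'd'
  #13 SA[13]=5  'dbadbadcaacd'
  #14 SA[14]=8  'dbadcaacd'
  #15 SA[15]=11  'dcaacd'
  #16 SA[16]=4  'ddbadbadcaacd'

SA = [13, 14, 7, 10, 6, 9, 0, 1, 2, 12, 15, 3, 16, 5, 8, 11, 4]
rank  pair      lcp
   1  s[13:],s[14:]  1  'a'
   2  s[14:],s[7:]  1  'a'
   3  s[7:],s[10:]  2  'ad'
   4  s[10:],s[6:]  0  ''
   5  s[6:],s[9:]  3  'bad'
   6  s[9:],s[0:]  1  'b'
   7  s[0:],s[1:]  2  'bb'
   8  s[1:],s[2:]  1  'b'
   9  s[2:],s[12:]  0  ''
  10  s[12:],s[15:]  1  'c'
  11  s[15:],s[3:]  2  'cd'
  12  s[3:],s[16:]  0  ''
  13  s[16:],s[5:]  1  'd'
  14  s[5:],s[8:]  4  'dbad'
  15  s[8:],s[11:]  1  'd'
  16  s[11:],s[4:]  1  'd'

n(n+1)/2 = 17·18/2 = 153
Σ LCP = 0 + 1 + 1 + 2 + 0 + 3 + 1 + 2 + 1 + 0 + 1 + 2 + 0 + 1 + 4 + 1 + 1 = 21
distinct = 153 − 21 = 132

132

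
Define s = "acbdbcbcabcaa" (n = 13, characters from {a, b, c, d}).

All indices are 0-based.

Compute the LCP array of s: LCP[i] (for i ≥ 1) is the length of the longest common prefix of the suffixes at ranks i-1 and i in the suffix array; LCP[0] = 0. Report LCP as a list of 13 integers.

rank | idx | suffix
   0 |  12 | a
   1 |  11 | aa
   2 |   8 | abcaa
   3 |   0 | acbdbcbcabcaa
   4 |   9 | bcaa
   5 |   6 | bcabcaa
   6 |   4 | bcbcabcaa
   7 |   2 | bdbcbcabcaa
   8 |  10 | caa
   9 |   7 | cabcaa
  10 |   5 | cbcabcaa
  11 |   1 | cbdbcbcabcaa
  12 |   3 | dbcbcabcaa

SA = [12, 11, 8, 0, 9, 6, 4, 2, 10, 7, 5, 1, 3]
i: (SA[i-1],SA[i]) lcp shared
  1: (12,11) 1 'a'
  2: (11,8) 1 'a'
  3: (8,0) 1 'a'
  4: (0,9) 0 ''
  5: (9,6) 3 'bca'
  6: (6,4) 2 'bc'
  7: (4,2) 1 'b'
  8: (2,10) 0 ''
  9: (10,7) 2 'ca'
  10: (7,5) 1 'c'
  11: (5,1) 2 'cb'
  12: (1,3) 0 ''

[0, 1, 1, 1, 0, 3, 2, 1, 0, 2, 1, 2, 0]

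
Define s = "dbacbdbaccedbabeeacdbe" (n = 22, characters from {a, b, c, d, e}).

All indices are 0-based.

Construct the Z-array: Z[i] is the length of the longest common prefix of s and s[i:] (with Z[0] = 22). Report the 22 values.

Z[0]=22
i=1: fresh scan; Z[1]=0
i=2: fresh scan; Z[2]=0
i=3: fresh scan; Z[3]=0
i=4: fresh scan; Z[4]=0
i=5: fresh scan; Z[5]=4 extend→box=[5,9)
i=6: min(r-i=3, Z[1]=0)=0; Z[6]=0
i=7: min(r-i=2, Z[2]=0)=0; Z[7]=0
i=8: min(r-i=1, Z[3]=0)=0; Z[8]=0
i=9: fresh scan; Z[9]=0
i=10: fresh scan; Z[10]=0
i=11: fresh scan; Z[11]=3 extend→box=[11,14)
i=12: min(r-i=2, Z[1]=0)=0; Z[12]=0
i=13: min(r-i=1, Z[2]=0)=0; Z[13]=0
i=14: fresh scan; Z[14]=0
i=15: fresh scan; Z[15]=0
i=16: fresh scan; Z[16]=0
i=17: fresh scan; Z[17]=0
i=18: fresh scan; Z[18]=0
i=19: fresh scan; Z[19]=2 extend→box=[19,21)
i=20: min(r-i=1, Z[1]=0)=0; Z[20]=0
i=21: fresh scan; Z[21]=0

[22, 0, 0, 0, 0, 4, 0, 0, 0, 0, 0, 3, 0, 0, 0, 0, 0, 0, 0, 2, 0, 0]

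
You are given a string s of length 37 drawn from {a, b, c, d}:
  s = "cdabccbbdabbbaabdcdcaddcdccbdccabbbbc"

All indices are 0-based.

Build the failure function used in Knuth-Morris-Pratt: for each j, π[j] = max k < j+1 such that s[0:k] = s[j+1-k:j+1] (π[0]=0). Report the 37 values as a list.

π[0] = 0
j=1 s[j]='d': π[1]=0 (border '')
j=2 s[j]='a': π[2]=0 (border '')
j=3 s[j]='b': π[3]=0 (border '')
j=4 s[j]='c': π[4]=1 (border 'c')
j=5 s[j]='c': k: 1→0; π[5]=1 (border 'c')
j=6 s[j]='b': k: 1→0; π[6]=0 (border '')
j=7 s[j]='b': π[7]=0 (border '')
j=8 s[j]='d': π[8]=0 (border '')
j=9 s[j]='a': π[9]=0 (border '')
j=10 s[j]='b': π[10]=0 (border '')
j=11 s[j]='b': π[11]=0 (border '')
j=12 s[j]='b': π[12]=0 (border '')
j=13 s[j]='a': π[13]=0 (border '')
j=14 s[j]='a': π[14]=0 (border '')
j=15 s[j]='b': π[15]=0 (border '')
j=16 s[j]='d': π[16]=0 (border '')
j=17 s[j]='c': π[17]=1 (border 'c')
j=18 s[j]='d': π[18]=2 (border 'cd')
j=19 s[j]='c': k: 2→0; π[19]=1 (border 'c')
j=20 s[j]='a': k: 1→0; π[20]=0 (border '')
j=21 s[j]='d': π[21]=0 (border '')
j=22 s[j]='d': π[22]=0 (border '')
j=23 s[j]='c': π[23]=1 (border 'c')
j=24 s[j]='d': π[24]=2 (border 'cd')
j=25 s[j]='c': k: 2→0; π[25]=1 (border 'c')
j=26 s[j]='c': k: 1→0; π[26]=1 (border 'c')
j=27 s[j]='b': k: 1→0; π[27]=0 (border '')
j=28 s[j]='d': π[28]=0 (border '')
j=29 s[j]='c': π[29]=1 (border 'c')
j=30 s[j]='c': k: 1→0; π[30]=1 (border 'c')
j=31 s[j]='a': k: 1→0; π[31]=0 (border '')
j=32 s[j]='b': π[32]=0 (border '')
j=33 s[j]='b': π[33]=0 (border '')
j=34 s[j]='b': π[34]=0 (border '')
j=35 s[j]='b': π[35]=0 (border '')
j=36 s[j]='c': π[36]=1 (border 'c')

[0, 0, 0, 0, 1, 1, 0, 0, 0, 0, 0, 0, 0, 0, 0, 0, 0, 1, 2, 1, 0, 0, 0, 1, 2, 1, 1, 0, 0, 1, 1, 0, 0, 0, 0, 0, 1]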